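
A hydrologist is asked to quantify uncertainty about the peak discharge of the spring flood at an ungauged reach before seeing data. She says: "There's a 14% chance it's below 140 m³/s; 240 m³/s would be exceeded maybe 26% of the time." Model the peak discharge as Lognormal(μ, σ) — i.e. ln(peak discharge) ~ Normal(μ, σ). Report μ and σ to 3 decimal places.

μ ≈ 5.279, σ ≈ 0.313

If T ~ Lognormal(μ,σ) then ln T ~ Normal(μ,σ), so the p-quantile of ln T is μ + z_p·σ.
ln(140) = 4.942 and ln(240) = 5.481; z_{0.14} = -1.08, z_{0.74} = 0.6433.
σ = (5.481 − 4.942)/(0.6433 − (-1.08)) = 0.313.
μ = 4.942 − (-1.08)·0.313 = 5.279.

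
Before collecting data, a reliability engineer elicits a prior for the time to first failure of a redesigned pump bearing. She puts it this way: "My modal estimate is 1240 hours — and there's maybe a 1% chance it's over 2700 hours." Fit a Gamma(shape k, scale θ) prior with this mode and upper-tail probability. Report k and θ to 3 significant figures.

Gamma(k,θ) with k>1 has mode (k−1)θ, so θ = 1240/(k−1).
Need P(X < 2700) = 0.99 with θ tied to k this way. Start at k = 2, θ = 1240: P(X<2700) ≈ 0.640.
Too low — raise k to concentrate. Iterating converges to k ≈ 8.98.
Then θ = 1240/(8.98−1) ≈ 155.

k ≈ 8.98, θ ≈ 155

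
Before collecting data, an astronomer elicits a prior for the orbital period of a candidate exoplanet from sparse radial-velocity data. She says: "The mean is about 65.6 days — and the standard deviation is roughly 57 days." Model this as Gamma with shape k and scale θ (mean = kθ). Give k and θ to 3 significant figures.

For Gamma(k, scale θ): mean = kθ, variance = kθ², so CV = 1/√k.
CV = SD/mean = 57/65.6 = 0.8689, hence k = 1/CV² = 1.32.
Then θ = mean/k = 65.6/1.32 = 49.5.

k ≈ 1.32, θ ≈ 49.5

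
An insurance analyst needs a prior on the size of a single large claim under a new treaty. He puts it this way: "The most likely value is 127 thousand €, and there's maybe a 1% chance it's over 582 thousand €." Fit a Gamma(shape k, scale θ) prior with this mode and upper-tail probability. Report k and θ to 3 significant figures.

Gamma(k,θ) with k>1 has mode (k−1)θ, so θ = 127/(k−1).
Need P(X < 582) = 0.99 with θ tied to k this way. Start at k = 2, θ = 127: P(X<582) ≈ 0.943.
Too low — raise k to concentrate. Iterating converges to k ≈ 2.74.
Then θ = 127/(2.74−1) ≈ 73.2.

k ≈ 2.74, θ ≈ 73.2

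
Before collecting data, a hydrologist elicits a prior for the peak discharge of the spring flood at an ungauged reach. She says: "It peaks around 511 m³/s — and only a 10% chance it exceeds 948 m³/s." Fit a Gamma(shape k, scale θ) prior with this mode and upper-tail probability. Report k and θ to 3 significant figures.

Gamma(k,θ) with k>1 has mode (k−1)θ, so θ = 511/(k−1).
Need P(X < 948) = 0.9 with θ tied to k this way. Start at k = 2, θ = 511: P(X<948) ≈ 0.553.
Too low — raise k to concentrate. Iterating converges to k ≈ 6.
Then θ = 511/(6−1) ≈ 102.

k ≈ 6, θ ≈ 102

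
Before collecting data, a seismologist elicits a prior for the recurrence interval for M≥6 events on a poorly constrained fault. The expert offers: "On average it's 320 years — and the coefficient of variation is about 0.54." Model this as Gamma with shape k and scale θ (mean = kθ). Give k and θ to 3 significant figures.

k ≈ 3.43, θ ≈ 93.3

For Gamma(k, scale θ): mean = kθ, variance = kθ², so CV = 1/√k.
CV = 0.54, hence k = 1/CV² = 3.43.
Then θ = mean/k = 320/3.43 = 93.3.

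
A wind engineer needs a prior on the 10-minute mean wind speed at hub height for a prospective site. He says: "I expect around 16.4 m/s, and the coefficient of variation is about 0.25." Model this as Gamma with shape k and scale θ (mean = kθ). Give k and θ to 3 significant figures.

For Gamma(k, scale θ): mean = kθ, variance = kθ², so CV = 1/√k.
CV = 0.25, hence k = 1/CV² = 16.
Then θ = mean/k = 16.4/16 = 1.02.

k ≈ 16, θ ≈ 1.02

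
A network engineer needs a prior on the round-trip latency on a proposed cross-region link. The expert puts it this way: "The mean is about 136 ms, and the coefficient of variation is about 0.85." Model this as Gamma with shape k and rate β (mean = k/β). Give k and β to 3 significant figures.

For Gamma(k, rate β): mean = k/β, variance = k/β², so CV = 1/√k.
CV = 0.85, hence k = 1/CV² = 1.38.
Then β = k/mean = 1.38/136 = 0.0102.

k ≈ 1.38, β ≈ 0.0102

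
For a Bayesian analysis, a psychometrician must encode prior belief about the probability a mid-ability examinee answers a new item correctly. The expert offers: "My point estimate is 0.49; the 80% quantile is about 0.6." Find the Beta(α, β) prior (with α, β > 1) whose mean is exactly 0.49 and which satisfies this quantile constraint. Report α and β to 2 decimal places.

With mean 0.49 fixed, write α = 0.49s, β = 0.51s where s = α+β.
Need P(θ < 0.6) = 0.8 under Beta(0.49s, 0.51s). Normal approximation: (q−m)/√(m(1−m)/s) ≈ z_{0.8} = 0.842, so s ≈ 0.49·0.51·(0.842)²/(0.6−0.49)² = 14.6.
At s = 14.6: P(θ<0.6) ≈ 0.799. Adjusting to match 0.8 gives s ≈ 14.73.
So α = 0.49·14.73 ≈ 7.22, β = 0.51·14.73 ≈ 7.51.

α ≈ 7.22, β ≈ 7.51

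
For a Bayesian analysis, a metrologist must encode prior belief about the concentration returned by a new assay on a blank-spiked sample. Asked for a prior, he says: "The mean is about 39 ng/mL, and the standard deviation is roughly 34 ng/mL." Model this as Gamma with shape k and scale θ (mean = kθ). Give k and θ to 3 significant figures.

k ≈ 1.32, θ ≈ 29.6

For Gamma(k, scale θ): mean = kθ, variance = kθ², so CV = 1/√k.
CV = SD/mean = 34/39 = 0.8718, hence k = 1/CV² = 1.32.
Then θ = mean/k = 39/1.32 = 29.6.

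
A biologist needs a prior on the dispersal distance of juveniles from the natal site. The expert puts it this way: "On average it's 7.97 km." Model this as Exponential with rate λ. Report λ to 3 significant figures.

λ ≈ 0.125

Exponential mean = 1/λ, so λ = 1/7.97 = 0.125.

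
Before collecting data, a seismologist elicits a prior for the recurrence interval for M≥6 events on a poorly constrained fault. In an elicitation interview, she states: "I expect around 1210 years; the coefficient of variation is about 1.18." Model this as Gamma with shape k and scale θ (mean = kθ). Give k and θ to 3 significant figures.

k ≈ 0.718, θ ≈ 1680

For Gamma(k, scale θ): mean = kθ, variance = kθ², so CV = 1/√k.
CV = 1.18, hence k = 1/CV² = 0.718.
Then θ = mean/k = 1210/0.718 = 1680.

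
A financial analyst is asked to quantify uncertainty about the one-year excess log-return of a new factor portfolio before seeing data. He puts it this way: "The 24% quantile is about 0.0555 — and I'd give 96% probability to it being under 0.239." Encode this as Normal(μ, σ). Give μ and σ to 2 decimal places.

The p-quantile of Normal(μ,σ) is μ + z_p·σ, with z_{0.24} = -0.7063 and z_{0.96} = 1.751.
Eliminate σ: μ = (z₂·x₁ − z₁·x₂)/(z₂ − z₁) = (1.751·0.0555 − (-0.7063)·0.239)/2.457 = 0.11.
Then σ = (x₂ − x₁)/(z₂ − z₁) = (0.239 − 0.0555)/2.457 = 0.07.

μ = 0.11, σ = 0.07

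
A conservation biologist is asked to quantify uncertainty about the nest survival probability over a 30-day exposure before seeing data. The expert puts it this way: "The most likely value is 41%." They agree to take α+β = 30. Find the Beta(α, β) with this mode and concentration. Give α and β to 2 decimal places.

For α,β > 1 the Beta mode is (α−1)/(α+β−2). With α+β = 30, the mode is (α−1)/28.
Set (α−1)/28 = 0.41 → α = 1 + 0.41·28 = 12.48.
β = 30 − α = 17.52.

α = 12.48, β = 17.52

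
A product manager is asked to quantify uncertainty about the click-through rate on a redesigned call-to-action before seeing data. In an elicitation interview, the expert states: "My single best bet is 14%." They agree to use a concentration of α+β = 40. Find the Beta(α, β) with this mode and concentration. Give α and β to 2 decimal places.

α = 6.32, β = 33.68

For α,β > 1 the Beta mode is (α−1)/(α+β−2). With α+β = 40, the mode is (α−1)/38.
Set (α−1)/38 = 0.14 → α = 1 + 0.14·38 = 6.32.
β = 40 − α = 33.68.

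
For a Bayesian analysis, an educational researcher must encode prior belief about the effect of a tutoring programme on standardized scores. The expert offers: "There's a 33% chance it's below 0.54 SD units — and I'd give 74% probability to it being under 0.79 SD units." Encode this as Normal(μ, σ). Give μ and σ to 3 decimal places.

The p-quantile of Normal(μ,σ) is μ + z_p·σ, with z_{0.33} = -0.4399 and z_{0.74} = 0.6433.
Eliminate σ: μ = (z₂·x₁ − z₁·x₂)/(z₂ − z₁) = (0.6433·0.54 − (-0.4399)·0.79)/1.083 = 0.642.
Then σ = (x₂ − x₁)/(z₂ − z₁) = (0.79 − 0.54)/1.083 = 0.231.

μ = 0.642, σ = 0.231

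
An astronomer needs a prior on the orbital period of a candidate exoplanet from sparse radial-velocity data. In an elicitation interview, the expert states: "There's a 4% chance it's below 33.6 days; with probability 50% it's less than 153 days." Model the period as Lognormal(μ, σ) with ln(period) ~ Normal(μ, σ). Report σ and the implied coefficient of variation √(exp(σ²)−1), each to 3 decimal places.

If T ~ Lognormal(μ,σ) then ln T ~ Normal(μ,σ), so the p-quantile of ln T is μ + z_p·σ.
ln(33.6) = 3.515 and ln(153) = 5.03; z_{0.04} = -1.751, z_{0.5} = 0.
σ = (5.03 − 3.515)/(0 − (-1.751)) = 0.866.
μ = 3.515 − (-1.751)·0.866 = 5.030.
CV = √(exp(σ²)−1) = √(exp(0.7498)−1) = 1.057.

σ ≈ 0.866, CV ≈ 1.057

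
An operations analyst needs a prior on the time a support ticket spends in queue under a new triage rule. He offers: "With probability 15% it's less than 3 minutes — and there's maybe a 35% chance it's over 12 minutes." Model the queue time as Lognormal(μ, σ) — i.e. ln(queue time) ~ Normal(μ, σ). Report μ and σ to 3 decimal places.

μ ≈ 2.109, σ ≈ 0.975

If T ~ Lognormal(μ,σ) then ln T ~ Normal(μ,σ), so the p-quantile of ln T is μ + z_p·σ.
ln(3) = 1.099 and ln(12) = 2.485; z_{0.15} = -1.036, z_{0.65} = 0.3853.
σ = (2.485 − 1.099)/(0.3853 − (-1.036)) = 0.975.
μ = 1.099 − (-1.036)·0.975 = 2.109.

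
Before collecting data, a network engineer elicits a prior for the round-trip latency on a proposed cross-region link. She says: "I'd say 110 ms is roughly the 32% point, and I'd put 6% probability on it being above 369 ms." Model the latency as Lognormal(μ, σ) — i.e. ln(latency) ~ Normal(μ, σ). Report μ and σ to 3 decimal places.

μ ≈ 4.980, σ ≈ 0.598

If T ~ Lognormal(μ,σ) then ln T ~ Normal(μ,σ), so the p-quantile of ln T is μ + z_p·σ.
ln(110) = 4.7 and ln(369) = 5.911; z_{0.32} = -0.4677, z_{0.94} = 1.555.
σ = (5.911 − 4.7)/(1.555 − (-0.4677)) = 0.598.
μ = 4.7 − (-0.4677)·0.598 = 4.980.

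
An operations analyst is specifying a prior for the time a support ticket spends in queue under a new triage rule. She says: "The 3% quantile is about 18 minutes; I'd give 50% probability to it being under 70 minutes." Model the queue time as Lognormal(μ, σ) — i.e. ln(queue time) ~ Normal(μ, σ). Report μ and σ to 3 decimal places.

If T ~ Lognormal(μ,σ) then ln T ~ Normal(μ,σ), so the p-quantile of ln T is μ + z_p·σ.
ln(18) = 2.89 and ln(70) = 4.248; z_{0.03} = -1.881, z_{0.5} = 0.
σ = (4.248 − 2.89)/(0 − (-1.881)) = 0.722.
μ = 2.89 − (-1.881)·0.722 = 4.248.

μ ≈ 4.248, σ ≈ 0.722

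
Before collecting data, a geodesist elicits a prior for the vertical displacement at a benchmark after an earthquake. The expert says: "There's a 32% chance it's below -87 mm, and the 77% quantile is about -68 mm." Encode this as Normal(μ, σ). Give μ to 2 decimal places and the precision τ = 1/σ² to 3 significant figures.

μ = -79.63, τ = 0.00403

The p-quantile of Normal(μ,σ) is μ + z_p·σ, with z_{0.32} = -0.4677 and z_{0.77} = 0.7388.
Eliminate σ: μ = (z₂·x₁ − z₁·x₂)/(z₂ − z₁) = (0.7388·-87 − (-0.4677)·-68)/1.207 = -79.63.
Then σ = (x₂ − x₁)/(z₂ − z₁) = (-68 − -87)/1.207 = 15.75.
Precision τ = 1/σ² = 1/15.75² = 0.00403.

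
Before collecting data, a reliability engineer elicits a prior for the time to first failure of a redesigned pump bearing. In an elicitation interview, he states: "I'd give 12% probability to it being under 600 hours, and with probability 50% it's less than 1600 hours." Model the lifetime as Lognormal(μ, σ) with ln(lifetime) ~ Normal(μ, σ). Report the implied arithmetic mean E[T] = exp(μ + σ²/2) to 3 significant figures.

If T ~ Lognormal(μ,σ) then ln T ~ Normal(μ,σ), so the p-quantile of ln T is μ + z_p·σ.
ln(600) = 6.397 and ln(1600) = 7.378; z_{0.12} = -1.175, z_{0.5} = 0.
σ = (7.378 − 6.397)/(0 − (-1.175)) = 0.835.
μ = 6.397 − (-1.175)·0.835 = 7.378.
E[T] = exp(μ + σ²/2) = exp(7.378 + 0.3484) = 2270 hours.

E[T] ≈ 2270 hours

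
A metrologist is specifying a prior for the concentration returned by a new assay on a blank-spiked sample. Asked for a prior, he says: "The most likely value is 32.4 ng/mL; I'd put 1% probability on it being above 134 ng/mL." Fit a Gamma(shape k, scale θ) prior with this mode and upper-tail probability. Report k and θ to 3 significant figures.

k ≈ 3.05, θ ≈ 15.8

Gamma(k,θ) with k>1 has mode (k−1)θ, so θ = 32.4/(k−1).
Need P(X < 134) = 0.99 with θ tied to k this way. Start at k = 2, θ = 32.4: P(X<134) ≈ 0.918.
Too low — raise k to concentrate. Iterating converges to k ≈ 3.05.
Then θ = 32.4/(3.05−1) ≈ 15.8.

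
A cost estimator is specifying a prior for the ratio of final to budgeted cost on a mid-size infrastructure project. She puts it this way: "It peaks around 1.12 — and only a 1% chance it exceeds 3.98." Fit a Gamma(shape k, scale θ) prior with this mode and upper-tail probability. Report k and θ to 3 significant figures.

k ≈ 3.68, θ ≈ 0.417

Gamma(k,θ) with k>1 has mode (k−1)θ, so θ = 1.12/(k−1).
Need P(X < 3.98) = 0.99 with θ tied to k this way. Start at k = 2, θ = 1.12: P(X<3.98) ≈ 0.870.
Too low — raise k to concentrate. Iterating converges to k ≈ 3.68.
Then θ = 1.12/(3.68−1) ≈ 0.417.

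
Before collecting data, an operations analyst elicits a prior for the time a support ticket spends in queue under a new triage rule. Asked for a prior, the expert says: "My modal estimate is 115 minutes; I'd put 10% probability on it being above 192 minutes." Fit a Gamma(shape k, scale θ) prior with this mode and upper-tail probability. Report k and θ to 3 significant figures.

k ≈ 8.19, θ ≈ 16

Gamma(k,θ) with k>1 has mode (k−1)θ, so θ = 115/(k−1).
Need P(X < 192) = 0.9 with θ tied to k this way. Start at k = 2, θ = 115: P(X<192) ≈ 0.497.
Too low — raise k to concentrate. Iterating converges to k ≈ 8.19.
Then θ = 115/(8.19−1) ≈ 16.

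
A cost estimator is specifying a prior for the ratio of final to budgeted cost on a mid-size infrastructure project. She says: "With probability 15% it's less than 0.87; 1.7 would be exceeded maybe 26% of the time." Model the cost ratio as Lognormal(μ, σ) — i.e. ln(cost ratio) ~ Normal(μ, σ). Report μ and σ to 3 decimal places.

If T ~ Lognormal(μ,σ) then ln T ~ Normal(μ,σ), so the p-quantile of ln T is μ + z_p·σ.
ln(0.87) = -0.1393 and ln(1.7) = 0.5306; z_{0.15} = -1.036, z_{0.74} = 0.6433.
σ = (0.5306 − -0.1393)/(0.6433 − (-1.036)) = 0.399.
μ = -0.1393 − (-1.036)·0.399 = 0.274.

μ ≈ 0.274, σ ≈ 0.399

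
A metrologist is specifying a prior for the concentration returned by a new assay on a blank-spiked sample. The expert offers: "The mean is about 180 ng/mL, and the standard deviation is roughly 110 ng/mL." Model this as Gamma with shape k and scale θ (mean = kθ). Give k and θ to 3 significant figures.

k ≈ 2.68, θ ≈ 67.2

For Gamma(k, scale θ): mean = kθ, variance = kθ², so CV = 1/√k.
CV = SD/mean = 110/180 = 0.6111, hence k = 1/CV² = 2.68.
Then θ = mean/k = 180/2.68 = 67.2.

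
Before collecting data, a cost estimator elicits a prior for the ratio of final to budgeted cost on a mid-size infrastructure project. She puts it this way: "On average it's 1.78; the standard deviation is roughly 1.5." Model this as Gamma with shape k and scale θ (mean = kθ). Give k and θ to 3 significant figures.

For Gamma(k, scale θ): mean = kθ, variance = kθ², so CV = 1/√k.
CV = SD/mean = 1.5/1.78 = 0.8427, hence k = 1/CV² = 1.41.
Then θ = mean/k = 1.78/1.41 = 1.26.

k ≈ 1.41, θ ≈ 1.26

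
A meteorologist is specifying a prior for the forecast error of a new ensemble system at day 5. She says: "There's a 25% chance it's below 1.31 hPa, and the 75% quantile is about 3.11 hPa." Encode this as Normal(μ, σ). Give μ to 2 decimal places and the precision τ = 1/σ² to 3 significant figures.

μ = 2.21, τ = 0.562

For Normal(μ,σ), the p-quantile is μ + z_p·σ. Here z_{0.25} = -0.6745, z_{0.75} = 0.6745.
So 1.31 = μ − 0.6745σ and 3.11 = μ + 0.6745σ.
Subtracting: σ = (3.11 − 1.31)/(0.6745 − (-0.6745)) = 1.33.
Then μ = 1.31 − (-0.6745)·1.33 = 2.21.
Precision τ = 1/σ² = 1/1.334² = 0.562.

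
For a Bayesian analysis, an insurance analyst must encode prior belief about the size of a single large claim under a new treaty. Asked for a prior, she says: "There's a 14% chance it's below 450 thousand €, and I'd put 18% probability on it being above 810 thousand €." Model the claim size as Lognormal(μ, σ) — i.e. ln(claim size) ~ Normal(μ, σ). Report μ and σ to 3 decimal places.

If T ~ Lognormal(μ,σ) then ln T ~ Normal(μ,σ), so the p-quantile of ln T is μ + z_p·σ.
ln(450) = 6.109 and ln(810) = 6.697; z_{0.14} = -1.08, z_{0.82} = 0.9154.
σ = (6.697 − 6.109)/(0.9154 − (-1.08)) = 0.295.
μ = 6.109 − (-1.08)·0.295 = 6.427.

μ ≈ 6.427, σ ≈ 0.295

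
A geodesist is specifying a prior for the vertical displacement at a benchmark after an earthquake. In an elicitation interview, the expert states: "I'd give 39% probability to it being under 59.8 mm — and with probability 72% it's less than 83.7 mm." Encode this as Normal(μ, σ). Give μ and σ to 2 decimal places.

μ = 67.54, σ = 27.72

For Normal(μ,σ), the p-quantile is μ + z_p·σ. Here z_{0.39} = -0.2793, z_{0.72} = 0.5828.
So 59.8 = μ − 0.2793σ and 83.7 = μ + 0.5828σ.
Subtracting: σ = (83.7 − 59.8)/(0.5828 − (-0.2793)) = 27.72.
Then μ = 59.8 − (-0.2793)·27.72 = 67.54.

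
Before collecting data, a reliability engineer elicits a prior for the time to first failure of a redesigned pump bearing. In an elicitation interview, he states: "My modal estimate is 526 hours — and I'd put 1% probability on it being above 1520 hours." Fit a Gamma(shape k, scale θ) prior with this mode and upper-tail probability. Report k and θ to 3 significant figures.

Gamma(k,θ) with k>1 has mode (k−1)θ, so θ = 526/(k−1).
Need P(X < 1520) = 0.99 with θ tied to k this way. Start at k = 2, θ = 526: P(X<1520) ≈ 0.784.
Too low — raise k to concentrate. Iterating converges to k ≈ 5.03.
Then θ = 526/(5.03−1) ≈ 130.

k ≈ 5.03, θ ≈ 130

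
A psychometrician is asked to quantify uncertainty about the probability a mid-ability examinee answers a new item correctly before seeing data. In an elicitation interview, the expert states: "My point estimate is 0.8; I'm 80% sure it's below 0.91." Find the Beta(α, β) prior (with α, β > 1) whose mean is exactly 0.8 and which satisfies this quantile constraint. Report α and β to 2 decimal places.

α ≈ 7.60, β ≈ 1.90

With mean 0.8 fixed, write α = 0.8s, β = 0.2s where s = α+β.
Need P(θ < 0.91) = 0.8 under Beta(0.8s, 0.2s). Normal approximation: (q−m)/√(m(1−m)/s) ≈ z_{0.8} = 0.842, so s ≈ 0.8·0.2·(0.842)²/(0.91−0.8)² = 9.4.
At s = 9.4: P(θ<0.91) ≈ 0.798. Adjusting to match 0.8 gives s ≈ 9.50.
So α = 0.8·9.50 ≈ 7.60, β = 0.2·9.50 ≈ 1.90.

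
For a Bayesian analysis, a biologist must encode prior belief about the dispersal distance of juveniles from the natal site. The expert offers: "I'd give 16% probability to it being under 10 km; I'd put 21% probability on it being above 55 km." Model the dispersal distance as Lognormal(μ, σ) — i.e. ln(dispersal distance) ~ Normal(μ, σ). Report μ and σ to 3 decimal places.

If T ~ Lognormal(μ,σ) then ln T ~ Normal(μ,σ), so the p-quantile of ln T is μ + z_p·σ.
ln(10) = 2.303 and ln(55) = 4.007; z_{0.16} = -0.9945, z_{0.79} = 0.8064.
σ = (4.007 − 2.303)/(0.8064 − (-0.9945)) = 0.947.
μ = 2.303 − (-0.9945)·0.947 = 3.244.

μ ≈ 3.244, σ ≈ 0.947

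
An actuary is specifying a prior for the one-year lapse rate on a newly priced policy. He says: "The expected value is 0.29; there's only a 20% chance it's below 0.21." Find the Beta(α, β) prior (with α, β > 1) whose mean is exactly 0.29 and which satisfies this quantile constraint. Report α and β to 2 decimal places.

With mean 0.29 fixed, write α = 0.29s, β = 0.71s where s = α+β.
Need P(θ < 0.21) = 0.2 under Beta(0.29s, 0.71s). Normal approximation: (q−m)/√(m(1−m)/s) ≈ z_{0.2} = -0.842, so s ≈ 0.29·0.71·(-0.842)²/(0.21−0.29)² = 22.8.
At s = 22.8: P(θ<0.21) ≈ 0.205. Adjusting to match 0.2 gives s ≈ 23.57.
So α = 0.29·23.57 ≈ 6.84, β = 0.71·23.57 ≈ 16.73.

α ≈ 6.84, β ≈ 16.73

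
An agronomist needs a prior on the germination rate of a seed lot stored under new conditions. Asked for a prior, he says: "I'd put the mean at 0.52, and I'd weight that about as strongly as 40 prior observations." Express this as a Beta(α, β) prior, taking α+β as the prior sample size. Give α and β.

α = 20.8, β = 19.2

Under the effective-sample-size interpretation, Beta(α, β) has prior mean α/(α+β) and prior sample size α+β.
So α+β = 40 and α/(α+β) = 0.52, giving α = 0.52·40 = 20.8 and β = 40 − 20.8 = 19.2.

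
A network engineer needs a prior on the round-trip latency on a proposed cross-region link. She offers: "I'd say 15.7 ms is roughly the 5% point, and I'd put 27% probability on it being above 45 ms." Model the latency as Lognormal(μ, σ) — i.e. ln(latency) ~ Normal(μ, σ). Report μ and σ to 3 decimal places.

μ ≈ 3.521, σ ≈ 0.466

If T ~ Lognormal(μ,σ) then ln T ~ Normal(μ,σ), so the p-quantile of ln T is μ + z_p·σ.
ln(15.7) = 2.754 and ln(45) = 3.807; z_{0.05} = -1.645, z_{0.73} = 0.6128.
σ = (3.807 − 2.754)/(0.6128 − (-1.645)) = 0.466.
μ = 2.754 − (-1.645)·0.466 = 3.521.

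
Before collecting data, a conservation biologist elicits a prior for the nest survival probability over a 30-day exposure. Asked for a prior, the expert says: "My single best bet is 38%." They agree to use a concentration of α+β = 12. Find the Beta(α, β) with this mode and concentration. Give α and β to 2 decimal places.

For α,β > 1 the Beta mode is (α−1)/(α+β−2). With α+β = 12, the mode is (α−1)/10.
Set (α−1)/10 = 0.38 → α = 1 + 0.38·10 = 4.80.
β = 12 − α = 7.20.

α = 4.80, β = 7.20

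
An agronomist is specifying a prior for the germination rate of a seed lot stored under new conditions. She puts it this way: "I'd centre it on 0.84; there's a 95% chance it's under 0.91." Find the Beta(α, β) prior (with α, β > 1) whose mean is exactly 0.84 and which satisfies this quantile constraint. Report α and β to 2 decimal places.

With mean 0.84 fixed, write α = 0.84s, β = 0.16s where s = α+β.
Need P(θ < 0.91) = 0.95 under Beta(0.84s, 0.16s). Normal approximation: (q−m)/√(m(1−m)/s) ≈ z_{0.95} = 1.64, so s ≈ 0.84·0.16·(1.64)²/(0.91−0.84)² = 74.2.
At s = 74.2: P(θ<0.91) ≈ 0.967. Adjusting to match 0.95 gives s ≈ 60.57.
So α = 0.84·60.57 ≈ 50.88, β = 0.16·60.57 ≈ 9.69.

α ≈ 50.88, β ≈ 9.69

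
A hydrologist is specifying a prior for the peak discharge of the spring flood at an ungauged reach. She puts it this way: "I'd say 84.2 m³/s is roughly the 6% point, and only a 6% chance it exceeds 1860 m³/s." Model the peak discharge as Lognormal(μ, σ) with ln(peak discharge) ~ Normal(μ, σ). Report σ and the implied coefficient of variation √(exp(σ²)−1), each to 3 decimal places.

If T ~ Lognormal(μ,σ) then ln T ~ Normal(μ,σ), so the p-quantile of ln T is μ + z_p·σ.
ln(84.2) = 4.433 and ln(1860) = 7.528; z_{0.06} = -1.555, z_{0.94} = 1.555.
σ = (7.528 − 4.433)/(1.555 − (-1.555)) = 0.995.
μ = 4.433 − (-1.555)·0.995 = 5.981.
CV = √(exp(σ²)−1) = √(exp(0.9908)−1) = 1.301.

σ ≈ 0.995, CV ≈ 1.301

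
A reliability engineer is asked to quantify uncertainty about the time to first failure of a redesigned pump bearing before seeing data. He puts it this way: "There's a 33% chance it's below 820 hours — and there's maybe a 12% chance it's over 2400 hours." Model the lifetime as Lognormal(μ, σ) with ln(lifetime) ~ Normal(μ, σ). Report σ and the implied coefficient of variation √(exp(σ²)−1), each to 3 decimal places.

If T ~ Lognormal(μ,σ) then ln T ~ Normal(μ,σ), so the p-quantile of ln T is μ + z_p·σ.
ln(820) = 6.709 and ln(2400) = 7.783; z_{0.33} = -0.4399, z_{0.88} = 1.175.
σ = (7.783 − 6.709)/(1.175 − (-0.4399)) = 0.665.
μ = 6.709 − (-0.4399)·0.665 = 7.002.
CV = √(exp(σ²)−1) = √(exp(0.4422)−1) = 0.746.

σ ≈ 0.665, CV ≈ 0.746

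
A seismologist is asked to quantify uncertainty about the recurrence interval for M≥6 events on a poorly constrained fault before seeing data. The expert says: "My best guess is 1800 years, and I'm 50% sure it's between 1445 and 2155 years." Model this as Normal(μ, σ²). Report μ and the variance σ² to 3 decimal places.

A symmetric 50% interval runs μ ± z·σ with z = 0.6745.
Half-width = 355, so σ = 355/0.6745 = 526.3238 and σ² = 277016.729.
μ is the stated best guess, 1800.000.

μ = 1800.000, σ² = 277016.729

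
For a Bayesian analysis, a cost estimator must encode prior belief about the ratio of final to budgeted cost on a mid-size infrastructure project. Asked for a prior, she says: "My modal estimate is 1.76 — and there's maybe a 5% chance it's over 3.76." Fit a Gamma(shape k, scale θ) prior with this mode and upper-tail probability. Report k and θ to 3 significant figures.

Gamma(k,θ) with k>1 has mode (k−1)θ, so θ = 1.76/(k−1).
Need P(X < 3.76) = 0.95 with θ tied to k this way. Start at k = 2, θ = 1.76: P(X<3.76) ≈ 0.630.
Too low — raise k to concentrate. Iterating converges to k ≈ 5.79.
Then θ = 1.76/(5.79−1) ≈ 0.368.

k ≈ 5.79, θ ≈ 0.368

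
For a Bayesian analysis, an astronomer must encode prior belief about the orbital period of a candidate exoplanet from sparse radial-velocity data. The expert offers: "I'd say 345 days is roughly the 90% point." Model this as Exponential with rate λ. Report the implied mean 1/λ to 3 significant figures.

mean ≈ 150 days

P(T < 345.0) = 1 − e^(−λ·345.0) = 0.9, so λ = −ln(1−0.9)/345.0 = −ln(0.1)/345.0 = 0.00667.
Mean = 1/λ = 150 days.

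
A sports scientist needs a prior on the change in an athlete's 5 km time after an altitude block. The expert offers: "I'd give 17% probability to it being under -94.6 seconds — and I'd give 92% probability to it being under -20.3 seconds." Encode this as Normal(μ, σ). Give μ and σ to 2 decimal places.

μ = -64.55, σ = 31.49

The p-quantile of Normal(μ,σ) is μ + z_p·σ, with z_{0.17} = -0.9542 and z_{0.92} = 1.405.
Eliminate σ: μ = (z₂·x₁ − z₁·x₂)/(z₂ − z₁) = (1.405·-94.6 − (-0.9542)·-20.3)/2.359 = -64.55.
Then σ = (x₂ − x₁)/(z₂ − z₁) = (-20.3 − -94.6)/2.359 = 31.49.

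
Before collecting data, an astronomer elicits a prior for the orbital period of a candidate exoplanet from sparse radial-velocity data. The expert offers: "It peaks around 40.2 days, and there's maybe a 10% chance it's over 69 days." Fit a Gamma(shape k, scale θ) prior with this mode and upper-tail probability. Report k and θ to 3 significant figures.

Gamma(k,θ) with k>1 has mode (k−1)θ, so θ = 40.2/(k−1).
Need P(X < 69) = 0.9 with θ tied to k this way. Start at k = 2, θ = 40.2: P(X<69) ≈ 0.512.
Too low — raise k to concentrate. Iterating converges to k ≈ 7.49.
Then θ = 40.2/(7.49−1) ≈ 6.19.

k ≈ 7.49, θ ≈ 6.19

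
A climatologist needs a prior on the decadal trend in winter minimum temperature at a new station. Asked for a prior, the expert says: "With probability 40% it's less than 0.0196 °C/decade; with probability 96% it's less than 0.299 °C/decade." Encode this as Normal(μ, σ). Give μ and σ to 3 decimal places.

The p-quantile of Normal(μ,σ) is μ + z_p·σ, with z_{0.4} = -0.2533 and z_{0.96} = 1.751.
Eliminate σ: μ = (z₂·x₁ − z₁·x₂)/(z₂ − z₁) = (1.751·0.0196 − (-0.2533)·0.299)/2.004 = 0.055.
Then σ = (x₂ − x₁)/(z₂ − z₁) = (0.299 − 0.0196)/2.004 = 0.139.

μ = 0.055, σ = 0.139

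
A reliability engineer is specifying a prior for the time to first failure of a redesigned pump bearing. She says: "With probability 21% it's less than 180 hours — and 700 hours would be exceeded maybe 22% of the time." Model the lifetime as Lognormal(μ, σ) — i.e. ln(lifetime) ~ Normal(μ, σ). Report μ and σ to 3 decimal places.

If T ~ Lognormal(μ,σ) then ln T ~ Normal(μ,σ), so the p-quantile of ln T is μ + z_p·σ.
ln(180) = 5.193 and ln(700) = 6.551; z_{0.21} = -0.8064, z_{0.78} = 0.7722.
σ = (6.551 − 5.193)/(0.7722 − (-0.8064)) = 0.860.
μ = 5.193 − (-0.8064)·0.860 = 5.887.

μ ≈ 5.887, σ ≈ 0.860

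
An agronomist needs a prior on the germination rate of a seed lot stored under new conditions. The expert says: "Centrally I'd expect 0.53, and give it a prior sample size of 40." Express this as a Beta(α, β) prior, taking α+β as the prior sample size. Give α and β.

α = 21.2, β = 18.8

Under the effective-sample-size interpretation, Beta(α, β) has prior mean α/(α+β) and prior sample size α+β.
So α+β = 40 and α/(α+β) = 0.53, giving α = 0.53·40 = 21.2 and β = 40 − 21.2 = 18.8.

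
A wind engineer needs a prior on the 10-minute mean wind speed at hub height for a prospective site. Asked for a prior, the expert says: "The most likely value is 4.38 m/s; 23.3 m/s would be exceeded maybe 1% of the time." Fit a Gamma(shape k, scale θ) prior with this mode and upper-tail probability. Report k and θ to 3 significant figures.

k ≈ 2.38, θ ≈ 3.18

Gamma(k,θ) with k>1 has mode (k−1)θ, so θ = 4.38/(k−1).
Need P(X < 23.3) = 0.99 with θ tied to k this way. Start at k = 2, θ = 4.38: P(X<23.3) ≈ 0.969.
Too low — raise k to concentrate. Iterating converges to k ≈ 2.38.
Then θ = 4.38/(2.38−1) ≈ 3.18.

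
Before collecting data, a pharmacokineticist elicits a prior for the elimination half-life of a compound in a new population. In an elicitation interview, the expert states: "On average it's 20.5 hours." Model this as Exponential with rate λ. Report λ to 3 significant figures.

λ ≈ 0.0488

Exponential mean = 1/λ, so λ = 1/20.5 = 0.0488.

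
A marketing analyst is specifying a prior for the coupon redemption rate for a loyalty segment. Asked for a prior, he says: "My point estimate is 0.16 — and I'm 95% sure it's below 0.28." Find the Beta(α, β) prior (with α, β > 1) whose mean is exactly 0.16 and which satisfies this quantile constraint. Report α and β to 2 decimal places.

With mean 0.16 fixed, write α = 0.16s, β = 0.84s where s = α+β.
Need P(θ < 0.28) = 0.95 under Beta(0.16s, 0.84s). Normal approximation: (q−m)/√(m(1−m)/s) ≈ z_{0.95} = 1.64, so s ≈ 0.16·0.84·(1.64)²/(0.28−0.16)² = 25.3.
At s = 25.3: P(θ<0.28) ≈ 0.936. Adjusting to match 0.95 gives s ≈ 30.04.
So α = 0.16·30.04 ≈ 4.81, β = 0.84·30.04 ≈ 25.23.

α ≈ 4.81, β ≈ 25.23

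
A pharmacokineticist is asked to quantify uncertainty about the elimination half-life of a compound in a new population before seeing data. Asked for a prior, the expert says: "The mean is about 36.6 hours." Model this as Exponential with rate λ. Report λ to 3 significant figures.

λ ≈ 0.0273

Exponential mean = 1/λ, so λ = 1/36.6 = 0.0273.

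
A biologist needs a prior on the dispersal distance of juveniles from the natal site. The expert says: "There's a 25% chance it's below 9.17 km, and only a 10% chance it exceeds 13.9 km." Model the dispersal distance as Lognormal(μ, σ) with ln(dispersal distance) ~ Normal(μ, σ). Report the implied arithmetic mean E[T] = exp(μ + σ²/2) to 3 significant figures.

E[T] ≈ 10.8 km

If T ~ Lognormal(μ,σ) then ln T ~ Normal(μ,σ), so the p-quantile of ln T is μ + z_p·σ.
ln(9.17) = 2.216 and ln(13.9) = 2.632; z_{0.25} = -0.6745, z_{0.9} = 1.282.
σ = (2.632 − 2.216)/(1.282 − (-0.6745)) = 0.213.
μ = 2.216 − (-0.6745)·0.213 = 2.359.
E[T] = exp(μ + σ²/2) = exp(2.359 + 0.0226) = 10.8 km.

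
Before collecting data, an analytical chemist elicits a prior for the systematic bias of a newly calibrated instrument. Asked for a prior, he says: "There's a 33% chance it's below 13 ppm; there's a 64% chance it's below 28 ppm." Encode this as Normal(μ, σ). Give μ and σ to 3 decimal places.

The p-quantile of Normal(μ,σ) is μ + z_p·σ, with z_{0.33} = -0.4399 and z_{0.64} = 0.3585.
Eliminate σ: μ = (z₂·x₁ − z₁·x₂)/(z₂ − z₁) = (0.3585·13 − (-0.4399)·28)/0.7984 = 21.265.
Then σ = (x₂ − x₁)/(z₂ − z₁) = (28 − 13)/0.7984 = 18.788.

μ = 21.265, σ = 18.788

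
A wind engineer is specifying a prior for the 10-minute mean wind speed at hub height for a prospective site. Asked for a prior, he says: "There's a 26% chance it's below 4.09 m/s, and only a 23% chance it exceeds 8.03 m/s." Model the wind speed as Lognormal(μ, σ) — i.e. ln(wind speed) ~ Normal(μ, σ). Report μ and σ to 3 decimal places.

μ ≈ 1.723, σ ≈ 0.488

If T ~ Lognormal(μ,σ) then ln T ~ Normal(μ,σ), so the p-quantile of ln T is μ + z_p·σ.
ln(4.09) = 1.409 and ln(8.03) = 2.083; z_{0.26} = -0.6433, z_{0.77} = 0.7388.
σ = (2.083 − 1.409)/(0.7388 − (-0.6433)) = 0.488.
μ = 1.409 − (-0.6433)·0.488 = 1.723.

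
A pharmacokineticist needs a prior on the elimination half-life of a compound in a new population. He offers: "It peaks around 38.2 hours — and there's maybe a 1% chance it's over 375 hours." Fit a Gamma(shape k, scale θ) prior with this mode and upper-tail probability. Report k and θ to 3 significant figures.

k ≈ 1.6, θ ≈ 63.9

Gamma(k,θ) with k>1 has mode (k−1)θ, so θ = 38.2/(k−1).
Need P(X < 375) = 0.99 with θ tied to k this way. Start at k = 2, θ = 38.2: P(X<375) ≈ 0.999.
Too high — lower k to spread out. Iterating converges to k ≈ 1.6.
Then θ = 38.2/(1.6−1) ≈ 63.9.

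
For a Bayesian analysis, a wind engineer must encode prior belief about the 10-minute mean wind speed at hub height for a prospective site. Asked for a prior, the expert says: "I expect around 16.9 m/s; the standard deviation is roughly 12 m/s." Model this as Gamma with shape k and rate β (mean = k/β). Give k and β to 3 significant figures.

k ≈ 1.98, β ≈ 0.117

For Gamma(k, rate β): mean = k/β, variance = k/β², so CV = 1/√k.
CV = SD/mean = 12/16.9 = 0.7101, hence k = 1/CV² = 1.98.
Then β = k/mean = 1.98/16.9 = 0.117.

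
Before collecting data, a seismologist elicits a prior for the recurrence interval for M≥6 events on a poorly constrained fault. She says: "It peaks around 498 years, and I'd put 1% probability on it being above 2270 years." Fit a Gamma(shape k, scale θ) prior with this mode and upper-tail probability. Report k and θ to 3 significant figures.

Gamma(k,θ) with k>1 has mode (k−1)θ, so θ = 498/(k−1).
Need P(X < 2270) = 0.99 with θ tied to k this way. Start at k = 2, θ = 498: P(X<2270) ≈ 0.942.
Too low — raise k to concentrate. Iterating converges to k ≈ 2.75.
Then θ = 498/(2.75−1) ≈ 284.

k ≈ 2.75, θ ≈ 284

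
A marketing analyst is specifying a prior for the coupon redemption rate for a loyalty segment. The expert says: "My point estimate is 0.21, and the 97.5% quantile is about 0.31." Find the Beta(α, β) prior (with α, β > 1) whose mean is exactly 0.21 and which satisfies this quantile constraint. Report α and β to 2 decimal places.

α ≈ 15.28, β ≈ 57.47

With mean 0.21 fixed, write α = 0.21s, β = 0.79s where s = α+β.
Need P(θ < 0.31) = 0.975 under Beta(0.21s, 0.79s). Normal approximation: (q−m)/√(m(1−m)/s) ≈ z_{0.975} = 1.96, so s ≈ 0.21·0.79·(1.96)²/(0.31−0.21)² = 63.7.
At s = 63.7: P(θ<0.31) ≈ 0.967. Adjusting to match 0.975 gives s ≈ 72.75.
So α = 0.21·72.75 ≈ 15.28, β = 0.79·72.75 ≈ 57.47.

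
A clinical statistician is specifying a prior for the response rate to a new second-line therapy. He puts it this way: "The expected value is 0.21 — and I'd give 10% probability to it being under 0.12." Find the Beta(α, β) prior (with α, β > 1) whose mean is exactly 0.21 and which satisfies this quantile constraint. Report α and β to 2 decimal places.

With mean 0.21 fixed, write α = 0.21s, β = 0.79s where s = α+β.
Need P(θ < 0.12) = 0.1 under Beta(0.21s, 0.79s). Normal approximation: (q−m)/√(m(1−m)/s) ≈ z_{0.1} = -1.28, so s ≈ 0.21·0.79·(-1.28)²/(0.12−0.21)² = 33.6.
At s = 33.6: P(θ<0.12) ≈ 0.084. Adjusting to match 0.1 gives s ≈ 29.62.
So α = 0.21·29.62 ≈ 6.22, β = 0.79·29.62 ≈ 23.40.

α ≈ 6.22, β ≈ 23.40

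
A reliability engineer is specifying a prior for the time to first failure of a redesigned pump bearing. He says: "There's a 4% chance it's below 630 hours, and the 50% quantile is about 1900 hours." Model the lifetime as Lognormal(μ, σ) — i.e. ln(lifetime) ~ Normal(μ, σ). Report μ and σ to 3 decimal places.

μ ≈ 7.550, σ ≈ 0.631

If T ~ Lognormal(μ,σ) then ln T ~ Normal(μ,σ), so the p-quantile of ln T is μ + z_p·σ.
ln(630) = 6.446 and ln(1900) = 7.55; z_{0.04} = -1.751, z_{0.5} = 0.
σ = (7.55 − 6.446)/(0 − (-1.751)) = 0.631.
μ = 6.446 − (-1.751)·0.631 = 7.550.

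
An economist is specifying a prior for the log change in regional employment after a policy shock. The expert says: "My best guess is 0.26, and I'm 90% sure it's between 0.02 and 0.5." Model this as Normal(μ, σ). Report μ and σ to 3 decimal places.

A symmetric 90% interval runs μ ± z·σ with z = 1.645.
Half-width = 0.24, so σ = 0.24/1.645 = 0.146.
μ is the stated best guess, 0.260.

μ = 0.260, σ = 0.146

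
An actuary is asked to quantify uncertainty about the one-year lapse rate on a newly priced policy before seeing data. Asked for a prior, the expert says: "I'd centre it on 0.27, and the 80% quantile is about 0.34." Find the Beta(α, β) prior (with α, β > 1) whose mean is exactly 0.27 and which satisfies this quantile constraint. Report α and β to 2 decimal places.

With mean 0.27 fixed, write α = 0.27s, β = 0.73s where s = α+β.
Need P(θ < 0.34) = 0.8 under Beta(0.27s, 0.73s). Normal approximation: (q−m)/√(m(1−m)/s) ≈ z_{0.8} = 0.842, so s ≈ 0.27·0.73·(0.842)²/(0.34−0.27)² = 28.5.
At s = 28.5: P(θ<0.34) ≈ 0.805. Adjusting to match 0.8 gives s ≈ 27.01.
So α = 0.27·27.01 ≈ 7.29, β = 0.73·27.01 ≈ 19.72.

α ≈ 7.29, β ≈ 19.72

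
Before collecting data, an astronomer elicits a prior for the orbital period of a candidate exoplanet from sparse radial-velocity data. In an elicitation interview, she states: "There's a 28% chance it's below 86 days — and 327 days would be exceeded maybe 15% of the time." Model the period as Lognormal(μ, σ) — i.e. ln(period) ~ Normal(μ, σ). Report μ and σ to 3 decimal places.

If T ~ Lognormal(μ,σ) then ln T ~ Normal(μ,σ), so the p-quantile of ln T is μ + z_p·σ.
ln(86) = 4.454 and ln(327) = 5.79; z_{0.28} = -0.5828, z_{0.85} = 1.036.
σ = (5.79 − 4.454)/(1.036 − (-0.5828)) = 0.825.
μ = 4.454 − (-0.5828)·0.825 = 4.935.

μ ≈ 4.935, σ ≈ 0.825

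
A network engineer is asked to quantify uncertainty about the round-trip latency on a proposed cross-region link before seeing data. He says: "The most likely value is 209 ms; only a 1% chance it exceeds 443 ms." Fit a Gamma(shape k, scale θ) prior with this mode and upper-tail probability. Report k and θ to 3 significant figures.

k ≈ 9.61, θ ≈ 24.3

Gamma(k,θ) with k>1 has mode (k−1)θ, so θ = 209/(k−1).
Need P(X < 443) = 0.99 with θ tied to k this way. Start at k = 2, θ = 209: P(X<443) ≈ 0.625.
Too low — raise k to concentrate. Iterating converges to k ≈ 9.61.
Then θ = 209/(9.61−1) ≈ 24.3.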